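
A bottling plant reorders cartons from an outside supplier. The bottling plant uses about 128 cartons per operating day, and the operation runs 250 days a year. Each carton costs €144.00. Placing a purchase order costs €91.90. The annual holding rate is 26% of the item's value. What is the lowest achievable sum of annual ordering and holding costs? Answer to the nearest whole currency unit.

TC* ≈ €14,839

Annual demand D = 128 × 250 = 32,000.
Holding cost H = 0.26 × €144.00 = €37.4400 per unit per year.
The optimal lot size = √(2DS/H) = √(2 × 32,000 × 91.9 / 37.44) ≈ 396.35.
At Q*, ordering cost (D/Q*)S equals holding cost (Q*/2)H, each = √(DSH/2).
Minimum total = √(2DSH) = √(2 × 32,000 × 91.9 × 37.44) ≈ 14839.377.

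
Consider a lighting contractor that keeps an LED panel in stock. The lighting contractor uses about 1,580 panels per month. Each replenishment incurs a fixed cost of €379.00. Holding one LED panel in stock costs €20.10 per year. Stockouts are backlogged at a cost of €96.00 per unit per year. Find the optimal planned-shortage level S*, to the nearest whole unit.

S* ≈ 161 panels

Annual demand D = 1,580 × 12 = 18,960.
With planned backorders, Q* = √(2DS/H) · √((H+B)/B).
√(2DS/H) = √(2 × 18,960 × 379 / 20.1) = 845.582.
√((H+B)/B) = √((20.1+96)/96) = 1.0997.
Q* ≈ 929.900.
S* = Q* · H/(H+B) = 929.900 × 20.1/116.1 ≈ 160.990.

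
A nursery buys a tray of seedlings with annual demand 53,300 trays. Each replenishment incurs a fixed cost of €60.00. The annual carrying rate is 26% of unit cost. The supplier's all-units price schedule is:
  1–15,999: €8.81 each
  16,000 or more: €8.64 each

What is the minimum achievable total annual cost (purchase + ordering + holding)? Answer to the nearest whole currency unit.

TC* ≈ €473,401

Holding cost per unit per year at price C is H = 0.26·C.
Candidates are each tier's EOQ (if it falls in that tier) and each price-break quantity.
EOQ at €8.81 = 1671.0 (feasible in tier 1): TC = 53,300×€8.81 + (53,300/1671.0)×60 + (1671.0/2)×0.26×€8.81 = €473,400.62.
EOQ at €8.64 = 1687.4 < 16000, so use break Q=16000: TC = 53,300×€8.64 + (53,300/16000.0)×60 + (16000.0/2)×0.26×€8.64 = €478,683.08.
Lowest total cost among the candidates is at Q = 1671.0.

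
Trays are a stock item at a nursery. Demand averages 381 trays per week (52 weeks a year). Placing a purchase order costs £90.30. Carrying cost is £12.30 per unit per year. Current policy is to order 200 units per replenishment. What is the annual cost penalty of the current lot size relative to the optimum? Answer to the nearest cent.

Extra cost ≈ £3,541.12 per year

Annual demand D = 381 × 52 = 19,812.
EOQ = √(2DS/H) = √(2 × 19,812 × 90.3 / 12.3) ≈ 539.35.
Cost at Q* = (D/Q*)S + (Q*/2)H = √(2DSH) ≈ £6,634.00.
Cost at Q = 200: (19,812/200)×90.3 + (200/2)×12.3 = £8,945.12 + £1,230.00 = £10,175.12.
Excess = £10,175.12 − £6,634.00 = £3,541.12.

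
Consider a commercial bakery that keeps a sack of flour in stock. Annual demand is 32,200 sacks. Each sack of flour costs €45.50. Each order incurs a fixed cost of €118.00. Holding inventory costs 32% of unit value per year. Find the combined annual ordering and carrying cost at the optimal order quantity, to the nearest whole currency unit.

TC* ≈ €10,519

Holding cost H = 0.32 × €45.50 = €14.5600 per unit per year.
Q* = √(2DS/H) = √(2 × 32,200 × 118 / 14.56) ≈ 722.44.
At the optimum the two cost components are equal, so total cost = 2·(Q*/2)H = Q*·H.
Minimum total = √(2DSH) = √(2 × 32,200 × 118 × 14.56) ≈ 10518.762.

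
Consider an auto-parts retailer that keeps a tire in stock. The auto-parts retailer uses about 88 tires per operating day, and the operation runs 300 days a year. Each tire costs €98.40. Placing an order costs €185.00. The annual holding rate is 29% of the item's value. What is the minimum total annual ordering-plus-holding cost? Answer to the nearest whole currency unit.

Annual demand D = 88 × 300 = 26,400.
Holding cost H = 0.29 × €98.40 = €28.5360 per unit per year.
EOQ = √(2DS/H) = √(2 × 26,400 × 185 / 28.536) ≈ 585.07.
At Q*, ordering cost (D/Q*)S equals holding cost (Q*/2)H, each = √(DSH/2).
Minimum total = √(2DSH) = √(2 × 26,400 × 185 × 28.536) ≈ 16695.498.

TC* ≈ €16,695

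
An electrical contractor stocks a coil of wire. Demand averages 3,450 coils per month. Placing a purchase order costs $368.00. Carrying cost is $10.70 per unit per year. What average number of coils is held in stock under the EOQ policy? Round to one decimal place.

Average inventory ≈ 843.8 coils

Annual demand D = 3,450 × 12 = 41,400.
EOQ = √(2DS/H) = √(2 × 41,400 × 368 / 10.7) ≈ 1687.51.
Average inventory = Q*/2 ≈ 1687.51 / 2 = 843.757.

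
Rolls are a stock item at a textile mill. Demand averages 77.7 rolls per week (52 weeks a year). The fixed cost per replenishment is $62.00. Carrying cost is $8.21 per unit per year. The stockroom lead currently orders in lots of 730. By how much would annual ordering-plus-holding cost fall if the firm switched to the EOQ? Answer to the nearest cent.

Annual demand D = 77.7 × 52 = 4,040.4.
EOQ = √(2DS/H) = √(2 × 4,040.4 × 62 / 8.21) ≈ 247.03.
Cost at Q* = (D/Q*)S + (Q*/2)H = √(2DSH) ≈ $2,028.12.
Cost at Q = 730: (4,040.4/730)×62 + (730/2)×8.21 = $343.16 + $2,996.65 = $3,339.81.
Excess = $3,339.81 − $2,028.12 = $1,311.68.

Extra cost ≈ $1,311.68 per year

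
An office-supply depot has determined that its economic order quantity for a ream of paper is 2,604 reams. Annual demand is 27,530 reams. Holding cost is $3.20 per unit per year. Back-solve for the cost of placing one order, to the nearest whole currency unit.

S ≈ $394

The basic EOQ model gives Q* = √(2DS/H); rearrange for the unknown.
From Q* = √(2DS/H): S = Q*²H / (2D) = 2,604² × 3.2 / (2 × 27,530) = 394.0903.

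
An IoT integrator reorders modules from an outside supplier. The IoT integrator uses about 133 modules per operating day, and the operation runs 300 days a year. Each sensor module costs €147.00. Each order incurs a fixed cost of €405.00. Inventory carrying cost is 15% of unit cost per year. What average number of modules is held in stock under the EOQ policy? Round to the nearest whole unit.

Average inventory ≈ 605 modules

Annual demand D = 133 × 300 = 39,900.
Holding cost H = 0.15 × €147.00 = €22.0500 per unit per year.
EOQ = √(2DS/H) = √(2 × 39,900 × 405 / 22.05) ≈ 1210.67.
Average inventory = Q*/2 ≈ 1210.67 / 2 = 605.333.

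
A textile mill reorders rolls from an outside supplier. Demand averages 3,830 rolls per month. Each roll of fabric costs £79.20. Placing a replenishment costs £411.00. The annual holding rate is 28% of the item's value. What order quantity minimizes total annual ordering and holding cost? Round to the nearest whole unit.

Annual demand D = 3,830 × 12 = 45,960.
Holding cost H = 0.28 × £79.20 = £22.1760 per unit per year.
EOQ = √(2DS / H) = √(2 × 45,960 × 411 / 22.176).
= √(37,779,120 / 22.176) = √1,703,603.8961 ≈ 1305.222.

Q* ≈ 1,305 rolls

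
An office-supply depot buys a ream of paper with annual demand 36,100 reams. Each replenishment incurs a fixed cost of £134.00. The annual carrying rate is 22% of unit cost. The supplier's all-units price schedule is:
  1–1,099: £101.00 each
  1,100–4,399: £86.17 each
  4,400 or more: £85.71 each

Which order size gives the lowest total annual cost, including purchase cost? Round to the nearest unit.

Holding cost per unit per year at price C is H = 0.22·C.
Candidates are each tier's EOQ (if it falls in that tier) and each price-break quantity.
EOQ at £101.00 = 659.9 (feasible in tier 1): TC = 36,100×£101.00 + (36,100/659.9)×134 + (659.9/2)×0.22×£101.00 = £3,660,761.99.
EOQ at £86.17 = 714.4 < 1100, so use break Q=1100: TC = 36,100×£86.17 + (36,100/1100.0)×134 + (1100.0/2)×0.22×£86.17 = £3,125,561.21.
EOQ at £85.71 = 716.3 < 4400, so use break Q=4400: TC = 36,100×£85.71 + (36,100/4400.0)×134 + (4400.0/2)×0.22×£85.71 = £3,136,714.05.
Lowest total cost is £3,125,561.21 at Q = 1100.0.

Q* ≈ 1,100 reams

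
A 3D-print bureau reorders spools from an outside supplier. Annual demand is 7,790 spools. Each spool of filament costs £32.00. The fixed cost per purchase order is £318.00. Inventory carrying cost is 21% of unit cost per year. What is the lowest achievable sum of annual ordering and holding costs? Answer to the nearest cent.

Holding cost H = 0.21 × £32.00 = £6.7200 per unit per year.
EOQ = √(2DS/H) = √(2 × 7,790 × 318 / 6.72) ≈ 858.64.
At the optimum the two cost components are equal, so total cost = 2·(Q*/2)H = Q*·H.
Minimum total = √(2DSH) = √(2 × 7,790 × 318 × 6.72) ≈ 5770.081.

TC* ≈ £5,770.08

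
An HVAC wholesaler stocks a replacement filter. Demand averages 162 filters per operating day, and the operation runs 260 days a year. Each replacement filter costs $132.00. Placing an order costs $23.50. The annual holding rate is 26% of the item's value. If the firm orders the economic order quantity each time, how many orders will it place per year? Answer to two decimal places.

N ≈ 175.38 orders per year

Annual demand D = 162 × 260 = 42,120.
Holding cost H = 0.26 × $132.00 = $34.3200 per unit per year.
Q* = √(2DS/H) = √(2 × 42,120 × 23.5 / 34.32) ≈ 240.17.
Orders per year = D / Q* = 42,120 / 240.17 ≈ 175.375.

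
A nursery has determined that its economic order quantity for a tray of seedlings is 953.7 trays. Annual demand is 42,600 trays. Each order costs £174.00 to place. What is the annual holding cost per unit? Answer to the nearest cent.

H ≈ £16.30

Squaring Q* = √(2DS/H) gives Q*² = 2DS/H.
From Q* = √(2DS/H): H = 2DS / Q*² = 2 × 42,600 × 174 / 953.7² = 16.2992.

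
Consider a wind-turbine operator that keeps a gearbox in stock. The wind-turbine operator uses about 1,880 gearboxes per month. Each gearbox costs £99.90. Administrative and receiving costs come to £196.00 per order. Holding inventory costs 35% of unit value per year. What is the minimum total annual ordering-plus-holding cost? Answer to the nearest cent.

Annual demand D = 1,880 × 12 = 22,560.
Holding cost H = 0.35 × £99.90 = £34.9650 per unit per year.
The optimal lot size = √(2DS/H) = √(2 × 22,560 × 196 / 34.965) ≈ 502.92.
At Q*, ordering cost (D/Q*)S equals holding cost (Q*/2)H, each = √(DSH/2).
Minimum total = √(2DSH) = √(2 × 22,560 × 196 × 34.965) ≈ 17584.473.

TC* ≈ £17,584.47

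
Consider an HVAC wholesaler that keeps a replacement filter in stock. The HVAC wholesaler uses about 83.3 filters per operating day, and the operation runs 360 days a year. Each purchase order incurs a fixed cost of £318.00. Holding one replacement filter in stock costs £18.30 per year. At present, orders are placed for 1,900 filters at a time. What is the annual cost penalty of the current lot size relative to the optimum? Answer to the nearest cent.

Extra cost ≈ £3,721.85 per year

Annual demand D = 83.3 × 360 = 29,988.
EOQ = √(2DS/H) = √(2 × 29,988 × 318 / 18.3) ≈ 1020.88.
Cost at Q* = (D/Q*)S + (Q*/2)H = √(2DSH) ≈ £18,682.19.
Cost at Q = 1,900: (29,988/1,900)×318 + (1,900/2)×18.3 = £5,019.04 + £17,385.00 = £22,404.04.
Excess = £22,404.04 − £18,682.19 = £3,721.85.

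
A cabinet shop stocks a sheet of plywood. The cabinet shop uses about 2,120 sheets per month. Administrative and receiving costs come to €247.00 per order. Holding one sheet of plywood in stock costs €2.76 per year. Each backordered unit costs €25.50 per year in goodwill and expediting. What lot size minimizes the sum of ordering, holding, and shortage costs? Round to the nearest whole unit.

Q* ≈ 2,246 sheets

Annual demand D = 2,120 × 12 = 25,440.
With planned backorders, Q* = √(2DS/H) · √((H+B)/B).
√(2DS/H) = √(2 × 25,440 × 247 / 2.76) = 2133.868.
√((H+B)/B) = √((2.76+25.5)/25.5) = 1.0527.
Q* ≈ 2246.381.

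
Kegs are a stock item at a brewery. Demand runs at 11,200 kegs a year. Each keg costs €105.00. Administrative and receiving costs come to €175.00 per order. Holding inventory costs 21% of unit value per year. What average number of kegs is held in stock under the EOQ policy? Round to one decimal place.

Holding cost H = 0.21 × €105.00 = €22.0500 per unit per year.
EOQ = √(2DS/H) = √(2 × 11,200 × 175 / 22.05) ≈ 421.64.
Average inventory = Q*/2 ≈ 421.64 / 2 = 210.819.

Average inventory ≈ 210.8 kegs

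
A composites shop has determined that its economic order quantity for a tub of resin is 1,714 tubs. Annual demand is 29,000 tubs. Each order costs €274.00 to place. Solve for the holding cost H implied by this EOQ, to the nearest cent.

H ≈ €5.41

The basic EOQ model gives Q* = √(2DS/H); rearrange for the unknown.
From Q* = √(2DS/H): H = 2DS / Q*² = 2 × 29,000 × 274 / 1,714² = 5.4095.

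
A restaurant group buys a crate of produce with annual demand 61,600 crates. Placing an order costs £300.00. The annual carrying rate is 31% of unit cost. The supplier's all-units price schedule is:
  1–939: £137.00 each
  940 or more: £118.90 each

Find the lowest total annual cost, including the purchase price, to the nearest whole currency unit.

TC* ≈ £7,361,149

Holding cost per unit per year at price C is H = 0.31·C.
For each price level, check whether its EOQ is feasible; otherwise the best quantity at that price is the breakpoint.
EOQ at £137.00 = 932.9 (feasible in tier 1): TC = 61,600×£137.00 + (61,600/932.9)×300 + (932.9/2)×0.31×£137.00 = £8,478,819.33.
EOQ at £118.90 = 1001.4 (feasible in tier 2): TC = 61,600×£118.90 + (61,600/1001.4)×300 + (1001.4/2)×0.31×£118.90 = £7,361,149.47.
Lowest total cost among the candidates is at Q = 1001.4.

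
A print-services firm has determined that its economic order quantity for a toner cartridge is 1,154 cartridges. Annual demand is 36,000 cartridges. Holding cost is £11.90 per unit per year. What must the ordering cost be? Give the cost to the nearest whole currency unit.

S ≈ £220

Invert the EOQ relation Q*² = 2DS/H.
From Q* = √(2DS/H): S = Q*²H / (2D) = 1,154² × 11.9 / (2 × 36,000) = 220.1031.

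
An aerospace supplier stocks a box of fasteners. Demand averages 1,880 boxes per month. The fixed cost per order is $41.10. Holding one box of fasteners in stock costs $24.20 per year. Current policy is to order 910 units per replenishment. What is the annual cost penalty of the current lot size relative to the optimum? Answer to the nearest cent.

Extra cost ≈ $5,330.87 per year

Annual demand D = 1,880 × 12 = 22,560.
EOQ = √(2DS/H) = √(2 × 22,560 × 41.1 / 24.2) ≈ 276.82.
Cost at Q* = (D/Q*)S + (Q*/2)H = √(2DSH) ≈ $6,699.05.
Cost at Q = 910: (22,560/910)×41.1 + (910/2)×24.2 = $1,018.92 + $11,011.00 = $12,029.92.
Excess = $12,029.92 − $6,699.05 = $5,330.87.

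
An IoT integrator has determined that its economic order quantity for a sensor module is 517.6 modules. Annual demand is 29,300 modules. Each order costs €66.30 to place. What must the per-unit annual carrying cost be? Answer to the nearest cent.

H ≈ €14.50

Squaring Q* = √(2DS/H) gives Q*² = 2DS/H.
From Q* = √(2DS/H): H = 2DS / Q*² = 2 × 29,300 × 66.3 / 517.6² = 14.5018.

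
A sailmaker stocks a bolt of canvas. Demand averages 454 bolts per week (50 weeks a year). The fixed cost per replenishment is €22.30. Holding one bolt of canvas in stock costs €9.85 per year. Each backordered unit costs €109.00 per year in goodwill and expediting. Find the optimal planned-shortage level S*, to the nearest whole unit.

Annual demand D = 454 × 50 = 22,700.
With planned backorders, Q* = √(2DS/H) · √((H+B)/B).
√(2DS/H) = √(2 × 22,700 × 22.3 / 9.85) = 320.599.
√((H+B)/B) = √((9.85+109)/109) = 1.0442.
Q* ≈ 334.772.
S* = Q* · H/(H+B) = 334.772 × 9.85/118.85 ≈ 27.745.

S* ≈ 28 bolts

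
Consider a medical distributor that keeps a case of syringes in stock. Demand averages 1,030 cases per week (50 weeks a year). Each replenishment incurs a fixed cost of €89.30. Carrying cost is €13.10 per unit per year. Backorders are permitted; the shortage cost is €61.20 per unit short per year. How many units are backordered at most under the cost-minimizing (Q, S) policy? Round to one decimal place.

S* ≈ 162.8 cases

Annual demand D = 1,030 × 50 = 51,500.
With planned backorders, Q* = √(2DS/H) · √((H+B)/B).
√(2DS/H) = √(2 × 51,500 × 89.3 / 13.1) = 837.932.
√((H+B)/B) = √((13.1+61.2)/61.2) = 1.1018.
Q* ≈ 923.267.
S* = Q* · H/(H+B) = 923.267 × 13.1/74.3 ≈ 162.783.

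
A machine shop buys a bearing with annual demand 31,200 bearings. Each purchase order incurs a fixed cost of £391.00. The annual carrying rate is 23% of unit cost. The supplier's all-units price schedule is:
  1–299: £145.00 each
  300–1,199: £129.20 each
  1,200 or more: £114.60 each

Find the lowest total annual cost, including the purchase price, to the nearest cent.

TC* ≈ £3,601,500.80

Holding cost per unit per year at price C is H = 0.23·C.
Evaluate total cost at each tier's feasible EOQ or, if the EOQ is below the tier, at the tier's minimum quantity.
Tier 1 (£145.00): EOQ = 855.3 exceeds tier's upper bound 299, so this tier is dominated.
EOQ at £129.20 = 906.1 (feasible in tier 2): TC = 31,200×£129.20 + (31,200/906.1)×391 + (906.1/2)×0.23×£129.20 = £4,057,966.25.
EOQ at £114.60 = 962.1 < 1200, so use break Q=1200: TC = 31,200×£114.60 + (31,200/1200.0)×391 + (1200.0/2)×0.23×£114.60 = £3,601,500.80.
Lowest total cost among the candidates is at Q = 1200.0.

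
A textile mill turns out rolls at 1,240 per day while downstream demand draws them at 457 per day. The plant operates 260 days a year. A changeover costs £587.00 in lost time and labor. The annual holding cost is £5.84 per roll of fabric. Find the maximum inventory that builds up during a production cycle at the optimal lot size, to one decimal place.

I_max ≈ 3,883.7 rolls

Annual demand D = 457 × 260 = 118,820.
Production build-up factor (1 − d/p) = 1 − 457/1,240 = 0.6315.
Q* = √(2DS / (H(1 − d/p))) = √(2 × 118,820 × 587 / (5.84 × 0.6315)).
= √(139,494,680 / 3.6877) ≈ 6150.386.
Maximum inventory = Q*(1 − d/p) = 6150.386 × 0.6315 ≈ 3883.671.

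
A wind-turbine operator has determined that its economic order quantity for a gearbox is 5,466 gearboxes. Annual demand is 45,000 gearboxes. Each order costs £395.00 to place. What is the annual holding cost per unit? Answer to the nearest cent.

Invert the EOQ relation Q*² = 2DS/H.
From Q* = √(2DS/H): H = 2DS / Q*² = 2 × 45,000 × 395 / 5,466² = 1.1899.

H ≈ £1.19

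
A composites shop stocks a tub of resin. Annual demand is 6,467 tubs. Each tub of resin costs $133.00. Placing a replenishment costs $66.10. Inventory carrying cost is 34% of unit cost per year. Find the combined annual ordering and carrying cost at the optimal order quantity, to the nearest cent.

TC* ≈ $6,217.74

Holding cost H = 0.34 × $133.00 = $45.2200 per unit per year.
Q* = √(2DS/H) = √(2 × 6,467 × 66.1 / 45.22) ≈ 137.50.
At the optimum the two cost components are equal, so total cost = 2·(Q*/2)H = Q*·H.
Minimum total = √(2DSH) = √(2 × 6,467 × 66.1 × 45.22) ≈ 6217.738.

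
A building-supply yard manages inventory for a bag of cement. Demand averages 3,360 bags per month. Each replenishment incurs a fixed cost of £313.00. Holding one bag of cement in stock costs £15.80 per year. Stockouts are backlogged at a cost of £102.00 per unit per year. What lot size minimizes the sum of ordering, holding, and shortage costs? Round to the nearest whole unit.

Q* ≈ 1,358 bags

Annual demand D = 3,360 × 12 = 40,320.
With planned backorders, Q* = √(2DS/H) · √((H+B)/B).
√(2DS/H) = √(2 × 40,320 × 313 / 15.8) = 1263.918.
√((H+B)/B) = √((15.8+102)/102) = 1.0747.
Q* ≈ 1358.287.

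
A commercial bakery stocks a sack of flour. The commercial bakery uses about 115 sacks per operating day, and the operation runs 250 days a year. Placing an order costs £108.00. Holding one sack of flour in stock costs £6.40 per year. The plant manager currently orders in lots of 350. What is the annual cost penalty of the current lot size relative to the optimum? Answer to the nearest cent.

Annual demand D = 115 × 250 = 28,750.
EOQ = √(2DS/H) = √(2 × 28,750 × 108 / 6.4) ≈ 985.04.
Cost at Q* = (D/Q*)S + (Q*/2)H = √(2DSH) ≈ £6,304.28.
Cost at Q = 350: (28,750/350)×108 + (350/2)×6.4 = £8,871.43 + £1,120.00 = £9,991.43.
Excess = £9,991.43 − £6,304.28 = £3,687.14.

Extra cost ≈ £3,687.14 per year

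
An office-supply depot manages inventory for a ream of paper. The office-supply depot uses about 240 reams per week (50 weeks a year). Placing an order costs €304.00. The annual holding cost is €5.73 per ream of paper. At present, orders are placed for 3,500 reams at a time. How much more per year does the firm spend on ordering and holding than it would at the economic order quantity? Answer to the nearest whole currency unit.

Annual demand D = 240 × 50 = 12,000.
EOQ = √(2DS/H) = √(2 × 12,000 × 304 / 5.73) ≈ 1128.41.
Cost at Q* = (D/Q*)S + (Q*/2)H = √(2DSH) ≈ €6,465.76.
Cost at Q = 3,500: (12,000/3,500)×304 + (3,500/2)×5.73 = €1,042.29 + €10,027.50 = €11,069.79.
Excess = €11,069.79 − €6,465.76 = €4,604.02.

Extra cost ≈ €4,604 per year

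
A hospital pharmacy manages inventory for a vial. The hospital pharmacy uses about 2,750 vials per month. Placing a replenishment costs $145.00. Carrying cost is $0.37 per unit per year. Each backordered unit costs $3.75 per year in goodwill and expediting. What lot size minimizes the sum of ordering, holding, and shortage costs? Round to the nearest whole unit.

Annual demand D = 2,750 × 12 = 33,000.
With planned backorders, Q* = √(2DS/H) · √((H+B)/B).
√(2DS/H) = √(2 × 33,000 × 145 / 0.37) = 5085.751.
√((H+B)/B) = √((0.37+3.75)/3.75) = 1.0482.
Q* ≈ 5330.747.

Q* ≈ 5,331 vials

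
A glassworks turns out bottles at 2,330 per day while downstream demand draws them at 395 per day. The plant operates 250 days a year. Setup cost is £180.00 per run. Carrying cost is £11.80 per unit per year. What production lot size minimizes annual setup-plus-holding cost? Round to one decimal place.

Annual demand D = 395 × 250 = 98,750.
Production build-up factor (1 − d/p) = 1 − 395/2,330 = 0.8305.
Q* = √(2DS / (H(1 − d/p))) = √(2 × 98,750 × 180 / (11.8 × 0.8305)).
= √(35,550,000 / 9.7996) ≈ 1904.655.

Q* ≈ 1,904.7 bottles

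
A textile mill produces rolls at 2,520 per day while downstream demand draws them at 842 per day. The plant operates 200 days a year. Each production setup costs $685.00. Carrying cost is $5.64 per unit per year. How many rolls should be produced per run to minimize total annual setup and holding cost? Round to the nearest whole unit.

Q* ≈ 7,838 rolls

Annual demand D = 842 × 200 = 168,400.
Production build-up factor (1 − d/p) = 1 − 842/2,520 = 0.6659.
Q* = √(2DS / (H(1 − d/p))) = √(2 × 168,400 × 685 / (5.64 × 0.6659)).
= √(230,708,000 / 3.7555) ≈ 7837.834.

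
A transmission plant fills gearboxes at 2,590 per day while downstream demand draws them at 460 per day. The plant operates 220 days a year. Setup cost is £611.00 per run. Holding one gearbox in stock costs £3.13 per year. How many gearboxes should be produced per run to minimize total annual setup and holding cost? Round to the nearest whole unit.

Annual demand D = 460 × 220 = 101,200.
Production build-up factor (1 − d/p) = 1 − 460/2,590 = 0.8224.
Q* = √(2DS / (H(1 − d/p))) = √(2 × 101,200 × 611 / (3.13 × 0.8224)).
= √(123,666,400 / 2.5741) ≈ 6931.285.

Q* ≈ 6,931 gearboxes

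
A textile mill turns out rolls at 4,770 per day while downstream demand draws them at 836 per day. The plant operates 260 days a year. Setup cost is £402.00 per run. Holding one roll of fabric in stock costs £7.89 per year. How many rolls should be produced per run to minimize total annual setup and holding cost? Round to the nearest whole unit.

Q* ≈ 5,182 rolls

Annual demand D = 836 × 260 = 217,360.
Production build-up factor (1 − d/p) = 1 − 836/4,770 = 0.8247.
Q* = √(2DS / (H(1 − d/p))) = √(2 × 217,360 × 402 / (7.89 × 0.8247)).
= √(174,757,440 / 6.5072) ≈ 5182.286.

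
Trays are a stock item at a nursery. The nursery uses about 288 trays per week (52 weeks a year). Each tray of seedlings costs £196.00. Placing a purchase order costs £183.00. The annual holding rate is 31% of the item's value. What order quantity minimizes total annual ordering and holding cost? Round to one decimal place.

Q* ≈ 300.4 trays

Annual demand D = 288 × 52 = 14,976.
Holding cost H = 0.31 × £196.00 = £60.7600 per unit per year.
EOQ = √(2DS / H) = √(2 × 14,976 × 183 / 60.76).
= √(5,481,216 / 60.76) = √90,210.9282 ≈ 300.351.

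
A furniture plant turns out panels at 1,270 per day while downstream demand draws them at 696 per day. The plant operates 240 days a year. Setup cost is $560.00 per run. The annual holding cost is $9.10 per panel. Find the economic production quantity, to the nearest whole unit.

Annual demand D = 696 × 240 = 167,040.
Production build-up factor (1 − d/p) = 1 − 696/1,270 = 0.4520.
Q* = √(2DS / (H(1 − d/p))) = √(2 × 167,040 × 560 / (9.1 × 0.4520)).
= √(187,084,800 / 4.1129) ≈ 6744.418.

Q* ≈ 6,744 panels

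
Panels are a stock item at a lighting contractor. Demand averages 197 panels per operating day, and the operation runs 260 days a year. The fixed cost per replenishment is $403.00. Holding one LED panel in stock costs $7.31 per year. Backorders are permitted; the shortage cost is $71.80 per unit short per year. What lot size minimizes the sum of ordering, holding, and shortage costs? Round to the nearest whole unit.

Q* ≈ 2,494 panels

Annual demand D = 197 × 260 = 51,220.
With planned backorders, Q* = √(2DS/H) · √((H+B)/B).
√(2DS/H) = √(2 × 51,220 × 403 / 7.31) = 2376.450.
√((H+B)/B) = √((7.31+71.8)/71.8) = 1.0497.
Q* ≈ 2494.492.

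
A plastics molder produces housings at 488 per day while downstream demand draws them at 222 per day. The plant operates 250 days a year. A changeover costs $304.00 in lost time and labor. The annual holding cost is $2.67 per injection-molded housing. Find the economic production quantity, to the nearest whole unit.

Annual demand D = 222 × 250 = 55,500.
Production build-up factor (1 − d/p) = 1 − 222/488 = 0.5451.
Q* = √(2DS / (H(1 − d/p))) = √(2 × 55,500 × 304 / (2.67 × 0.5451)).
= √(33,744,000 / 1.4554) ≈ 4815.171.

Q* ≈ 4,815 housings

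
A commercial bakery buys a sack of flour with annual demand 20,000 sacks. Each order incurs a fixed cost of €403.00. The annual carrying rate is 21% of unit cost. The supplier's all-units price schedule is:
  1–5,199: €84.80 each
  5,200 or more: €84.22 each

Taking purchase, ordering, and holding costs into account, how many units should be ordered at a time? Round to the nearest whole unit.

Q* ≈ 951 sacks

Holding cost per unit per year at price C is H = 0.21·C.
For each price level, check whether its EOQ is feasible; otherwise the best quantity at that price is the breakpoint.
EOQ at €84.80 = 951.4 (feasible in tier 1): TC = 20,000×€84.80 + (20,000/951.4)×403 + (951.4/2)×0.21×€84.80 = €1,712,942.99.
EOQ at €84.22 = 954.7 < 5200, so use break Q=5200: TC = 20,000×€84.22 + (20,000/5200.0)×403 + (5200.0/2)×0.21×€84.22 = €1,731,934.12.
Lowest total cost is €1,712,942.99 at Q = 951.4.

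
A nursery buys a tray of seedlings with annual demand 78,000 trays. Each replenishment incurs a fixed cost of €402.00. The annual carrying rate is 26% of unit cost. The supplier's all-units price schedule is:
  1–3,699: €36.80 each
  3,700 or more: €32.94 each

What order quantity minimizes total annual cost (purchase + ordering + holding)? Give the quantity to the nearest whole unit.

Q* ≈ 3,700 trays

Holding cost per unit per year at price C is H = 0.26·C.
Candidates are each tier's EOQ (if it falls in that tier) and each price-break quantity.
EOQ at €36.80 = 2560.1 (feasible in tier 1): TC = 78,000×€36.80 + (78,000/2560.1)×402 + (2560.1/2)×0.26×€36.80 = €2,894,895.48.
EOQ at €32.94 = 2706.0 < 3700, so use break Q=3700: TC = 78,000×€32.94 + (78,000/3700.0)×402 + (3700.0/2)×0.26×€32.94 = €2,593,638.73.
Lowest total cost is €2,593,638.73 at Q = 3700.0.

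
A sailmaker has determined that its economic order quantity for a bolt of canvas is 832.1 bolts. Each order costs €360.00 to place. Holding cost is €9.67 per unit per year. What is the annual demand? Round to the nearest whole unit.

D ≈ 9,299 bolts per year

Squaring Q* = √(2DS/H) gives Q*² = 2DS/H.
From Q* = √(2DS/H): D = Q*²H / (2S) = 832.1² × 9.67 / (2 × 360) = 9299.188.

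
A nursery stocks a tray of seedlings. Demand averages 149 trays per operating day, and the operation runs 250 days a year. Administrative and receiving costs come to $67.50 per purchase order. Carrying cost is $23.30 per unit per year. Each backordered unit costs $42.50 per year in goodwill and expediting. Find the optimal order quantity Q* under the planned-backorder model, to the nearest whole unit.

Annual demand D = 149 × 250 = 37,250.
With planned backorders, Q* = √(2DS/H) · √((H+B)/B).
√(2DS/H) = √(2 × 37,250 × 67.5 / 23.3) = 464.571.
√((H+B)/B) = √((23.3+42.5)/42.5) = 1.2443.
Q* ≈ 578.057.

Q* ≈ 578 trays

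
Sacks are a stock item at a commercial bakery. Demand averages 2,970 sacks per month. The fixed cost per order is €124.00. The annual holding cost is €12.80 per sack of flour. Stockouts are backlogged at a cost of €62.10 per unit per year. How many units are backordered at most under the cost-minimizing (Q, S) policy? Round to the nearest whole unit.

S* ≈ 156 sacks

Annual demand D = 2,970 × 12 = 35,640.
With planned backorders, Q* = √(2DS/H) · √((H+B)/B).
√(2DS/H) = √(2 × 35,640 × 124 / 12.8) = 830.978.
√((H+B)/B) = √((12.8+62.1)/62.1) = 1.0982.
Q* ≈ 912.609.
S* = Q* · H/(H+B) = 912.609 × 12.8/74.9 ≈ 155.960.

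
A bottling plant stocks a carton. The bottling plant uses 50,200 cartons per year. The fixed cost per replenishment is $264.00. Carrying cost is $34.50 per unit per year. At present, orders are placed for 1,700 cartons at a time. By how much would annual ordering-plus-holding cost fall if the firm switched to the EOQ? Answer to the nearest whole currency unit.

Extra cost ≈ $6,881 per year

EOQ = √(2DS/H) = √(2 × 50,200 × 264 / 34.5) ≈ 876.51.
Cost at Q* = (D/Q*)S + (Q*/2)H = √(2DSH) ≈ $30,239.76.
Cost at Q = 1,700: (50,200/1,700)×264 + (1,700/2)×34.5 = $7,795.76 + $29,325.00 = $37,120.76.
Excess = $37,120.76 − $30,239.76 = $6,881.00.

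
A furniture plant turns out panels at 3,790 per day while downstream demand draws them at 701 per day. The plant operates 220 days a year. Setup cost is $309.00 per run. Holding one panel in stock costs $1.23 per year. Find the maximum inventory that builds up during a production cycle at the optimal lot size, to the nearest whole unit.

Annual demand D = 701 × 220 = 154,220.
Production build-up factor (1 − d/p) = 1 − 701/3,790 = 0.8150.
Q* = √(2DS / (H(1 − d/p))) = √(2 × 154,220 × 309 / (1.23 × 0.8150)).
= √(95,307,960 / 1.0025) ≈ 9750.406.
Maximum inventory = Q*(1 − d/p) = 9750.406 × 0.8150 ≈ 7946.966.

I_max ≈ 7,947 panels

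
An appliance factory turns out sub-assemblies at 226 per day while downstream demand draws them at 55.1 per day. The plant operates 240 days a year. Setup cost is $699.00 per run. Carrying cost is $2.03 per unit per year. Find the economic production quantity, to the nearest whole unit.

Annual demand D = 55.1 × 240 = 13,224.
Production build-up factor (1 − d/p) = 1 − 55.1/226 = 0.7562.
Q* = √(2DS / (H(1 − d/p))) = √(2 × 13,224 × 699 / (2.03 × 0.7562)).
= √(18,487,152 / 1.5351) ≈ 3470.325.

Q* ≈ 3,470 sub-assemblies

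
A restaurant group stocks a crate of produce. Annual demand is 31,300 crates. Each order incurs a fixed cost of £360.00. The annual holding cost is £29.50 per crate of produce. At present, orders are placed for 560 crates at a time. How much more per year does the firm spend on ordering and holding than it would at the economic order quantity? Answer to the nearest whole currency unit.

Extra cost ≈ £2,597 per year

EOQ = √(2DS/H) = √(2 × 31,300 × 360 / 29.5) ≈ 874.03.
Cost at Q* = (D/Q*)S + (Q*/2)H = √(2DSH) ≈ £25,783.95.
Cost at Q = 560: (31,300/560)×360 + (560/2)×29.5 = £20,121.43 + £8,260.00 = £28,381.43.
Excess = £28,381.43 − £25,783.95 = £2,597.48.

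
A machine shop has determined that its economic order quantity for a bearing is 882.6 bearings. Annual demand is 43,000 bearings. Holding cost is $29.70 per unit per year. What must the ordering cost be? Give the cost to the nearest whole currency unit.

S ≈ $269

Invert the EOQ relation Q*² = 2DS/H.
From Q* = √(2DS/H): S = Q*²H / (2D) = 882.6² × 29.7 / (2 × 43,000) = 269.0208.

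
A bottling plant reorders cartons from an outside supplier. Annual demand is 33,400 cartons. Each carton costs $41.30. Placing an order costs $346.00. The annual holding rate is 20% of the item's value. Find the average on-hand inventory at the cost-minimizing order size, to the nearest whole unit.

Holding cost H = 0.20 × $41.30 = $8.2600 per unit per year.
The optimal lot size = √(2DS/H) = √(2 × 33,400 × 346 / 8.26) ≈ 1672.77.
Average inventory = Q*/2 ≈ 1672.77 / 2 = 836.385.

Average inventory ≈ 836 cartons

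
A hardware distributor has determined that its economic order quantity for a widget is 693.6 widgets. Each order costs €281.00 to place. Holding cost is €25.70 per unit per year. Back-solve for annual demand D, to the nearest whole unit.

Squaring Q* = √(2DS/H) gives Q*² = 2DS/H.
From Q* = √(2DS/H): D = Q*²H / (2S) = 693.6² × 25.7 / (2 × 281) = 21999.610.

D ≈ 22,000 widgets per year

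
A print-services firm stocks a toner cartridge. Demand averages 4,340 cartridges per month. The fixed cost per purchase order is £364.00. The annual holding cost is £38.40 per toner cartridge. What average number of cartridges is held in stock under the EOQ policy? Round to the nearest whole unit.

Annual demand D = 4,340 × 12 = 52,080.
The optimal lot size = √(2DS/H) = √(2 × 52,080 × 364 / 38.4) ≈ 993.65.
Average inventory = Q*/2 ≈ 993.65 / 2 = 496.827.

Average inventory ≈ 497 cartridges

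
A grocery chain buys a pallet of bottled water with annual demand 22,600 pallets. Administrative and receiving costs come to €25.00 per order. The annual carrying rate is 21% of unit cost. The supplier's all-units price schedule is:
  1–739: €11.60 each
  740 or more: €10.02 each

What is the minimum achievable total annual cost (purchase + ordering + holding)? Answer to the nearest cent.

Holding cost per unit per year at price C is H = 0.21·C.
For each price level, check whether its EOQ is feasible; otherwise the best quantity at that price is the breakpoint.
EOQ at €11.60 = 681.1 (feasible in tier 1): TC = 22,600×€11.60 + (22,600/681.1)×25 + (681.1/2)×0.21×€11.60 = €263,819.12.
EOQ at €10.02 = 732.8 < 740, so use break Q=740: TC = 22,600×€10.02 + (22,600/740.0)×25 + (740.0/2)×0.21×€10.02 = €227,994.07.
Lowest total cost among the candidates is at Q = 740.0.

TC* ≈ €227,994.07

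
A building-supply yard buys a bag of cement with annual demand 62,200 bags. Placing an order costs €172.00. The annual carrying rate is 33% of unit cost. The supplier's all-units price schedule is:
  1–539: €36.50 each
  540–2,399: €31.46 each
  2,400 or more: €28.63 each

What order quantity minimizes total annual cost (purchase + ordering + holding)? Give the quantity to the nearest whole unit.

Q* ≈ 2,400 bags

Holding cost per unit per year at price C is H = 0.33·C.
Evaluate total cost at each tier's feasible EOQ or, if the EOQ is below the tier, at the tier's minimum quantity.
Tier 1 (€36.50): EOQ = 1332.8 exceeds tier's upper bound 539, so this tier is dominated.
EOQ at €31.46 = 1435.6 (feasible in tier 2): TC = 62,200×€31.46 + (62,200/1435.6)×172 + (1435.6/2)×0.33×€31.46 = €1,971,716.27.
EOQ at €28.63 = 1504.9 < 2400, so use break Q=2400: TC = 62,200×€28.63 + (62,200/2400.0)×172 + (2400.0/2)×0.33×€28.63 = €1,796,581.15.
Lowest total cost is €1,796,581.15 at Q = 2400.0.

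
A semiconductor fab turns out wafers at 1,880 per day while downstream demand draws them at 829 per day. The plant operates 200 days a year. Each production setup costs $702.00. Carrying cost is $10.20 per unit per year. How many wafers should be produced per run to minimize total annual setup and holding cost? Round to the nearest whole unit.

Q* ≈ 6,389 wafers

Annual demand D = 829 × 200 = 165,800.
Production build-up factor (1 − d/p) = 1 − 829/1,880 = 0.5590.
Q* = √(2DS / (H(1 − d/p))) = √(2 × 165,800 × 702 / (10.2 × 0.5590)).
= √(232,783,200 / 5.7022) ≈ 6389.300.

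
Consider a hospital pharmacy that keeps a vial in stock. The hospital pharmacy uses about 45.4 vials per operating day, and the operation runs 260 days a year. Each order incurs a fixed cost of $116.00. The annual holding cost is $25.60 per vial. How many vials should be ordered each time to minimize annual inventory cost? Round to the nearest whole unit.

Q* ≈ 327 vials

Annual demand D = 45.4 × 260 = 11,804.
EOQ = √(2DS / H) = √(2 × 11,804 × 116 / 25.6).
= √(2,738,528 / 25.6) = √106,973.75 ≈ 327.068.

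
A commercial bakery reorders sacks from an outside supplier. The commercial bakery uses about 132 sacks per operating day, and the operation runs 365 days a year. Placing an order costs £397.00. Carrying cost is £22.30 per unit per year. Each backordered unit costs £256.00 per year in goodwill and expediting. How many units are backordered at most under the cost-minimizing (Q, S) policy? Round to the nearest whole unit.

Annual demand D = 132 × 365 = 48,180.
With planned backorders, Q* = √(2DS/H) · √((H+B)/B).
√(2DS/H) = √(2 × 48,180 × 397 / 22.3) = 1309.758.
√((H+B)/B) = √((22.3+256)/256) = 1.0426.
Q* ≈ 1365.614.
S* = Q* · H/(H+B) = 1365.614 × 22.3/278.3 ≈ 109.426.

S* ≈ 109 sacks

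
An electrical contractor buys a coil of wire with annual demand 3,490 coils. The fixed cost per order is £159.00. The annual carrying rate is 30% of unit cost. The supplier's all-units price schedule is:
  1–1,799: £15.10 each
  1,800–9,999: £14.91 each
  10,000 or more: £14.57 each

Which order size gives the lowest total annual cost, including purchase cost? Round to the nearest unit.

Holding cost per unit per year at price C is H = 0.30·C.
Candidates are each tier's EOQ (if it falls in that tier) and each price-break quantity.
EOQ at £15.10 = 495.0 (feasible in tier 1): TC = 3,490×£15.10 + (3,490/495.0)×159 + (495.0/2)×0.30×£15.10 = £54,941.21.
EOQ at £14.91 = 498.1 < 1800, so use break Q=1800: TC = 3,490×£14.91 + (3,490/1800.0)×159 + (1800.0/2)×0.30×£14.91 = £56,369.88.
EOQ at £14.57 = 503.9 < 10000, so use break Q=10000: TC = 3,490×£14.57 + (3,490/10000.0)×159 + (10000.0/2)×0.30×£14.57 = £72,759.79.
Lowest total cost is £54,941.21 at Q = 495.0.

Q* ≈ 495 coils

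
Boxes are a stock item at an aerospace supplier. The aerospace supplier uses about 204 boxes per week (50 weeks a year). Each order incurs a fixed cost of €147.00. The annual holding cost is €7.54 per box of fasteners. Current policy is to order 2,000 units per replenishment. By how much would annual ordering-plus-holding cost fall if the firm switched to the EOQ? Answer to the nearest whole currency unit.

Annual demand D = 204 × 50 = 10,200.
EOQ = √(2DS/H) = √(2 × 10,200 × 147 / 7.54) ≈ 630.65.
Cost at Q* = (D/Q*)S + (Q*/2)H = √(2DSH) ≈ €4,755.10.
Cost at Q = 2,000: (10,200/2,000)×147 + (2,000/2)×7.54 = €749.70 + €7,540.00 = €8,289.70.
Excess = €8,289.70 − €4,755.10 = €3,534.60.

Extra cost ≈ €3,535 per year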